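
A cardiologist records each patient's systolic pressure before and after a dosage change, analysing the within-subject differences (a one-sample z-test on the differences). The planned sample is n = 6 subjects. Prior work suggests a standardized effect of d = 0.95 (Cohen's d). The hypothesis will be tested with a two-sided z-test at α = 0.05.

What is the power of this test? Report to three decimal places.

Power ≈ 0.643

Noncentrality parameter: δ = d·√n = 0.95 × √6 = 2.3270
Critical value for a two-sided test at α = 0.05: z_{α/2} = 1.960.
Power = Φ(δ − 1.960) + Φ(−δ − 1.960) = Φ(0.367) + Φ(-4.287) = 0.6432 + 0.0000 = 0.6432.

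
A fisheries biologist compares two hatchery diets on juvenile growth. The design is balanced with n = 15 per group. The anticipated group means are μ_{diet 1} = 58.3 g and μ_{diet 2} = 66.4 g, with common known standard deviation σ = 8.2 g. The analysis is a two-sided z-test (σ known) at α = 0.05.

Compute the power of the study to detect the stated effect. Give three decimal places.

Power ≈ 0.772

Standardized effect: d = |μ_{diet 1} − μ_{diet 2}| / σ = |58.3 − 66.4| / 8.2 = 0.9878
Noncentrality parameter: λ = d·√(n/2) = 0.9878 × √(15/2) = 2.7052
Two-sided α = 0.05 → critical value z_{0.025} = 1.960.
Power = Φ(λ − 1.960) + Φ(−λ − 1.960) = Φ(0.745) + Φ(-4.665) = 0.7719 + 0.0000 = 0.7719.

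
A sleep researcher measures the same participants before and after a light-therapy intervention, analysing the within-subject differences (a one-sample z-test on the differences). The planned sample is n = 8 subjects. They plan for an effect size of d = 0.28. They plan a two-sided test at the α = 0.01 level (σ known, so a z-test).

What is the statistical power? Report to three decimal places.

Power ≈ 0.038

Noncentrality parameter: δ = d·√n = 0.28 × √8 = 0.7920
Two-sided α = 0.01 → critical value z_{0.005} = 2.576.
Power = Φ(δ − 2.576) + Φ(−δ − 2.576) = Φ(-1.784) + Φ(-3.368) = 0.0372 + 0.0004 = 0.0376.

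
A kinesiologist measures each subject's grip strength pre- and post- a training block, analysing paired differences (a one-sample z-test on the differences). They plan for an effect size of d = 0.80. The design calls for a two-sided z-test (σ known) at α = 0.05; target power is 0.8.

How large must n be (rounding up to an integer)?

n = 13

Set Φ(δ − 1.960) = 0.8; then δ − 1.960 = Φ⁻¹(0.8) = 0.842, giving δ = 2.802.
(The Φ(−δ − z_{α/2}) term is vanishingly small for δ > 0 and is dropped in the standard sample-size formula.)
δ = d·√n ⇒ n = (δ/d)² = (2.802 / 0.80)² = 12.26.
Rounding up, n = 13.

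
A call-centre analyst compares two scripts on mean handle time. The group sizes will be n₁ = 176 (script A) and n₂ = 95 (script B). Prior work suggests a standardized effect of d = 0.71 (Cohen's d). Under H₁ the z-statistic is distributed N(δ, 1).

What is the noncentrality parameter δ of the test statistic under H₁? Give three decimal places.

δ ≈ 5.577

δ = d / √(1/n₁ + 1/n₂) = 0.71 / √(1/176 + 1/95) = 5.5769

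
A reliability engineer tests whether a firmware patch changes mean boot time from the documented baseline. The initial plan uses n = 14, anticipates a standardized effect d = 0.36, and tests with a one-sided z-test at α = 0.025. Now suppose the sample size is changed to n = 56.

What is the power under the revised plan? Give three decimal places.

With n = 56: δ = d·√n = 0.36 × √56 = 2.6940. Critical value z_{0.025} = 1.960.
Revised power = Φ(δ − 1.960) = Φ(0.734) = 0.7685.

Power ≈ 0.769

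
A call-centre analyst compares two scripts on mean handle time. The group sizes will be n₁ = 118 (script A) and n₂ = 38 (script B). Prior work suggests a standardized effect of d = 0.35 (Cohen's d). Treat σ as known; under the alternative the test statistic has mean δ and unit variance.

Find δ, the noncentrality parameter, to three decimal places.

δ ≈ 1.876

δ = d / √(1/n₁ + 1/n₂) = 0.35 / √(1/118 + 1/38) = 1.8765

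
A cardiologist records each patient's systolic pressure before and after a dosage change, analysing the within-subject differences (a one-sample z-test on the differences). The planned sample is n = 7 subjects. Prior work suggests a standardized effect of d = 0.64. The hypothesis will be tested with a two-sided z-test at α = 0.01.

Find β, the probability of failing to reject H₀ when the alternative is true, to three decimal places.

β ≈ 0.811

Noncentrality parameter: δ = d·√n = 0.64 × √7 = 1.6933
Critical value for a two-sided test at α = 0.01: z_{α/2} = 2.576.
Power = Φ(δ − 2.576) + Φ(−δ − 2.576) = Φ(-0.883) + Φ(-4.269) = 0.1887 + 0.0000 = 0.1887.
Type II error: β = 1 − power = 1 − 0.1887 = 0.8113.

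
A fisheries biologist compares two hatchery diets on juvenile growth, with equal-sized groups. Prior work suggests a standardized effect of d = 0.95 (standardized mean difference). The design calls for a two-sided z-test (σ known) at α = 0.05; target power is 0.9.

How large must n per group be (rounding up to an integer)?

Set Φ(δ − 1.960) = 0.9; then δ − 1.960 = Φ⁻¹(0.9) = 1.282, giving δ = 3.242.
(For δ > 0 the lower-tail rejection region contributes negligibly to power, so the one-term inversion is standard.)
δ = d·√(n/2) ⇒ n = 2(δ/d)² = 2 × (3.242 / 0.95)² = 23.29.
Rounding up, n = 24 per group.

n = 24 per group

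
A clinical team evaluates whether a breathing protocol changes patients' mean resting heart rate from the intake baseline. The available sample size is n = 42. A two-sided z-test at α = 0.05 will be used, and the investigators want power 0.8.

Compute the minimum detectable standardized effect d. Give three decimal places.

Required noncentrality: δ = z_{0.025} + z_{0.20} = 1.960 + 0.842 = 2.802.
(Lower-tail contribution to power is negligible for δ > 0.)
δ = d·√n ⇒ d = δ/√n = 2.802/√42 = 0.4323.

d ≈ 0.432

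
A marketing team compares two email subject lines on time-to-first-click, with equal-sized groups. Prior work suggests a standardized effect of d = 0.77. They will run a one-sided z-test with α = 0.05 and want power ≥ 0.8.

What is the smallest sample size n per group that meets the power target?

Set Φ(δ − 1.645) = 0.8; then δ − 1.645 = Φ⁻¹(0.8) = 0.842, giving δ = 2.486.
δ = d·√(n/2) ⇒ n = 2(δ/d)² = 2 × (2.486 / 0.77)² = 20.86.
Round up to the next whole unit.

n = 21 per group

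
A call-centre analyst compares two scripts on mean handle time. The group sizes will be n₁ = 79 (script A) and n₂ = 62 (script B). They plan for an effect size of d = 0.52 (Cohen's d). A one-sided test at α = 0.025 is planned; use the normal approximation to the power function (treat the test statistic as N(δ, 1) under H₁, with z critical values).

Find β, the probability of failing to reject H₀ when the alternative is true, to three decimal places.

β ≈ 0.135

Noncentrality parameter: δ = d / √(1/n₁ + 1/n₂) = 0.52 / √(1/79 + 1/62) = 3.0648
One-sided α = 0.025 → critical value z_{0.025} = 1.960.
Power = Φ(δ − 1.960) = Φ(1.105) = 0.8654.
Type II error: β = 1 − power = 1 − 0.8654 = 0.1346.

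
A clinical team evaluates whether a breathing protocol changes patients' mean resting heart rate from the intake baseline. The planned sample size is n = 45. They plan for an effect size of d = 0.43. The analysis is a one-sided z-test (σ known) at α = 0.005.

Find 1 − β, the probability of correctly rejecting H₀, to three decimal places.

Power ≈ 0.621

Noncentrality parameter: δ = d·√n = 0.43 × √45 = 2.8845
One-sided α = 0.005 → critical value z_{0.005} = 2.576.
Power = P(Z > 2.576 − δ) = Φ(0.309) = 0.6212.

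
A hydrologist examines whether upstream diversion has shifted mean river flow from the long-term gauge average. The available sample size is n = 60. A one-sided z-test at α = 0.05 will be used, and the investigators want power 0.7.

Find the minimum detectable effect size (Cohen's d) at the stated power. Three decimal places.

Need Φ(δ − 1.645) = 0.7, so δ = 1.645 + 0.524 = 2.169.
δ = d·√n ⇒ d = δ/√n = 2.169/√60 = 0.2800.

d ≈ 0.280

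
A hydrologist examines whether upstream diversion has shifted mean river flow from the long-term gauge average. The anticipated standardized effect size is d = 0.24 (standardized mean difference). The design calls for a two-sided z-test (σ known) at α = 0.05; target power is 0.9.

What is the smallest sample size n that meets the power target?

n = 183

For power 0.9 need Φ(δ − z_{0.025}) = 0.9, so δ = z_{0.025} + z_{0.10} = 1.960 + 1.282 = 3.242.
(For δ > 0 the lower-tail rejection region contributes negligibly to power, so the one-term inversion is standard.)
δ = d·√n ⇒ n = (δ/d)² = (3.242 / 0.24)² = 182.42.
Rounding up, n = 183.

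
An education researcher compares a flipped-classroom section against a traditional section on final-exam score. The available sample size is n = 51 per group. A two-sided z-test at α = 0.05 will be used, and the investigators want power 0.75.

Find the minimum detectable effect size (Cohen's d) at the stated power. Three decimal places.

d ≈ 0.522

Need Φ(δ − 1.960) = 0.75, so δ = 1.960 + 0.674 = 2.634.
(The second rejection-region term Φ(−δ − z_{α/2}) is negligible and dropped.)
δ = d·√(n/2) ⇒ d = δ/√(n/2) = 2.634/√(51/2) = 0.5217.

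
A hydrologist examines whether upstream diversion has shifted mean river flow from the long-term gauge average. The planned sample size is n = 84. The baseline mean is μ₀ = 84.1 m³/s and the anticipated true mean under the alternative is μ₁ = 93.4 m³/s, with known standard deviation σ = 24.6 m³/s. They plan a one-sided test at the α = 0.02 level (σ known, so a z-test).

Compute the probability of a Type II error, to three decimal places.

Standardized effect: d = |μ₁ − μ₀| / σ = |93.4 − 84.1| / 24.6 = 0.3780
Noncentrality parameter: δ = d·√n = 0.3780 × √84 = 3.4649
One-sided α = 0.02 → critical value z_{0.02} = 2.054.
Power = Φ(δ − 2.054) = Φ(1.411) = 0.9209.
Type II error: β = 1 − power = 1 − 0.9209 = 0.0791.

β ≈ 0.079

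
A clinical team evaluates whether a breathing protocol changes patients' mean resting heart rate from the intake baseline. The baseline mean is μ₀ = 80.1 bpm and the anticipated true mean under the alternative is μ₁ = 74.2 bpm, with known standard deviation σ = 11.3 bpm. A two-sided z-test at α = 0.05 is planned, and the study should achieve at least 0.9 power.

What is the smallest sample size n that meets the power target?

Standardized effect: d = |μ₁ − μ₀| / σ = |74.2 − 80.1| / 11.3 = 0.5221
Set Φ(δ − 1.960) = 0.9; then δ − 1.960 = Φ⁻¹(0.9) = 1.282, giving δ = 3.242.
(The Φ(−δ − z_{α/2}) term is vanishingly small for δ > 0 and is dropped in the standard sample-size formula.)
δ = d·√n ⇒ n = (δ/d)² = (3.242 / 0.5221)² = 38.54.
Round up to the next whole unit.

n = 39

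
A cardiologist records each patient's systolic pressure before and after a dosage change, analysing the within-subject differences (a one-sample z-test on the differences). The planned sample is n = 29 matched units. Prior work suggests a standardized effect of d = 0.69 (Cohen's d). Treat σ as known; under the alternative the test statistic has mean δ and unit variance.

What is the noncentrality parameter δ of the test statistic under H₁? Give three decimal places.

δ ≈ 3.716

The noncentrality parameter scales effect size by the design's sample-size factor: δ = d·√n = 0.69 × √29 = 3.7158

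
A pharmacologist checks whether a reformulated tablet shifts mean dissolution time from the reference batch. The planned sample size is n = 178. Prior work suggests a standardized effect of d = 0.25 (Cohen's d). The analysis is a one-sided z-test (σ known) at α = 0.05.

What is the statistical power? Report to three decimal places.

Power ≈ 0.955

Noncentrality parameter: δ = d·√n = 0.25 × √178 = 3.3354
Critical value for a one-sided test at α = 0.05: z_α = 1.645.
Power = Φ(δ − 1.645) = Φ(1.691) = 0.9545.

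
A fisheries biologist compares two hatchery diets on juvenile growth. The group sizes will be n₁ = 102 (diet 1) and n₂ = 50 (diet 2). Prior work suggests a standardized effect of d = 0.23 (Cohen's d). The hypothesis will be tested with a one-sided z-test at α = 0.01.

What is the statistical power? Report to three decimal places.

Power ≈ 0.160

Noncentrality parameter: δ = d / √(1/n₁ + 1/n₂) = 0.23 / √(1/102 + 1/50) = 1.3323
One-sided α = 0.01 → critical value z_{0.01} = 2.326.
Power = Φ(δ − 2.326) = Φ(-0.994) = 0.1601.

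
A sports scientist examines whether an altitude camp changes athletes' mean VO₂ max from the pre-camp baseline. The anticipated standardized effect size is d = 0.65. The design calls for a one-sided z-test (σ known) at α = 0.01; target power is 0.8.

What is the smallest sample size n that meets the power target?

n = 24

Set Φ(δ − 2.326) = 0.8; then δ − 2.326 = Φ⁻¹(0.8) = 0.842, giving δ = 3.168.
δ = d·√n ⇒ n = (δ/d)² = (3.168 / 0.65)² = 23.75.
Rounding up, n = 24.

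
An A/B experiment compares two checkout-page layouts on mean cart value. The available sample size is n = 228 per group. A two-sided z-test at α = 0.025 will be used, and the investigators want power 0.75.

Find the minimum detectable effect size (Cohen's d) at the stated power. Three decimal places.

Need Φ(δ − 2.241) = 0.75, so δ = 2.241 + 0.674 = 2.916.
(Lower-tail contribution to power is negligible for δ > 0.)
δ = d·√(n/2) ⇒ d = δ/√(n/2) = 2.916/√(228/2) = 0.2731.

d ≈ 0.273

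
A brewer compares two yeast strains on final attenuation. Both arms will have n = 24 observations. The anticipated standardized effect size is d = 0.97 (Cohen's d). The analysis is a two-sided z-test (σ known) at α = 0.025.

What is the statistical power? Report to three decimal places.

Power ≈ 0.868

Noncentrality parameter: δ = d·√(n/2) = 0.97 × √(24/2) = 3.3602
Two-sided α = 0.025 → critical value z_{0.0125} = 2.241.
Power = Φ(δ − 2.241) + Φ(−δ − 2.241) = Φ(1.119) + Φ(-5.602) = 0.8684 + 0.0000 = 0.8684.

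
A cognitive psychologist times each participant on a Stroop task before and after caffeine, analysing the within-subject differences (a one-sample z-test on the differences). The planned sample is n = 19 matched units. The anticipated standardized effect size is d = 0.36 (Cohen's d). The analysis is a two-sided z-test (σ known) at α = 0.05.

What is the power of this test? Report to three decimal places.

Power ≈ 0.348

Noncentrality parameter: δ = d·√n = 0.36 × √19 = 1.5692
Two-sided α = 0.05 → critical value z_{0.025} = 1.960.
Power = Φ(δ − 1.960) + Φ(−δ − 1.960) = Φ(-0.391) + Φ(-3.529) = 0.3480 + 0.0002 = 0.3482.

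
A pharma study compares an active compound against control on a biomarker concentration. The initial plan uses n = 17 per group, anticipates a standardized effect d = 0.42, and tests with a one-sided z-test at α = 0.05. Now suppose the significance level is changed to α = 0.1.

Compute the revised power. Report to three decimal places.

Power ≈ 0.477

δ = d·√(n/2) = 0.42 × √(17/2) = 1.2245 (unchanged). New critical value: z_{0.1} = 1.282.
Revised power = P(Z > 1.282 − δ) = Φ(-0.057) = 0.4773.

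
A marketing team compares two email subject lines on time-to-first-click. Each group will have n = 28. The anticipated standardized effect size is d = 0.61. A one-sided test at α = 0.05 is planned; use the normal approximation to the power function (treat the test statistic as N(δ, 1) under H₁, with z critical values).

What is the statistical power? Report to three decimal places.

Noncentrality parameter: δ = d·√(n/2) = 0.61 × √(28/2) = 2.2824
Critical value for a one-sided test at α = 0.05: z_α = 1.645.
Power = Φ(δ − 1.645) = Φ(0.638) = 0.7381.

Power ≈ 0.738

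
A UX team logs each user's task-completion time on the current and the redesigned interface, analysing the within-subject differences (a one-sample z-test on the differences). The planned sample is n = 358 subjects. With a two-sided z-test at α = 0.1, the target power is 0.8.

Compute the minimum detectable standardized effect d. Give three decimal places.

Required noncentrality: δ = z_{0.05} + z_{0.20} = 1.645 + 0.842 = 2.486.
(The second rejection-region term Φ(−δ − z_{α/2}) is negligible and dropped.)
δ = d·√n ⇒ d = δ/√n = 2.486/√358 = 0.1314.

d ≈ 0.131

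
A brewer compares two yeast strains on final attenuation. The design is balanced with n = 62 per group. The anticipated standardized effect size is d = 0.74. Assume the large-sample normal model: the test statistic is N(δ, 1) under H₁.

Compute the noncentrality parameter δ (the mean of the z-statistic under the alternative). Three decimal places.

δ = d·√(n/2) = 0.74 × √(62/2) = 4.1201

δ ≈ 4.120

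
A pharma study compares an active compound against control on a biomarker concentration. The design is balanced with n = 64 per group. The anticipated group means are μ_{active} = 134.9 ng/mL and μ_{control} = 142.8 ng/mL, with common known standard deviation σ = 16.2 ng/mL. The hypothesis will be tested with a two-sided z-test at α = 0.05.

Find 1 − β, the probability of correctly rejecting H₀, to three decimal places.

Standardized effect: d = |μ_{active} − μ_{control}| / σ = |134.9 − 142.8| / 16.2 = 0.4877
Noncentrality parameter: δ = d·√(n/2) = 0.4877 × √(64/2) = 2.7586
Two-sided α = 0.05 → critical value z_{0.025} = 1.960.
Power = Φ(δ − 1.960) + Φ(−δ − 1.960) = Φ(0.799) + Φ(-4.719) = 0.7877 + 0.0000 = 0.7877.

Power ≈ 0.788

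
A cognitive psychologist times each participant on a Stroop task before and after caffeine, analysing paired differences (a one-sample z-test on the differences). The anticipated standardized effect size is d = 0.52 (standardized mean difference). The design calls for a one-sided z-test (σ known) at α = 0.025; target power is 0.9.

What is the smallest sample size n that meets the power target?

n = 39

For power 0.9 need Φ(δ − z_{0.025}) = 0.9, so δ = z_{0.025} + z_{0.10} = 1.960 + 1.282 = 3.242.
δ = d·√n ⇒ n = (δ/d)² = (3.242 / 0.52)² = 38.86.
Rounding up, n = 39.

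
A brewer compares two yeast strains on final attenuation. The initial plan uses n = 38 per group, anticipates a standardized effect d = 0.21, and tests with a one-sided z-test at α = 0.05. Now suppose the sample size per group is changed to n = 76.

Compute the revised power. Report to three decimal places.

With n = 76 per group: δ = d·√(n/2) = 0.21 × √(76/2) = 1.2945. Critical value z_{0.05} = 1.645.
Revised power = P(Z > 1.645 − δ) = Φ(-0.350) = 0.3630.

Power ≈ 0.363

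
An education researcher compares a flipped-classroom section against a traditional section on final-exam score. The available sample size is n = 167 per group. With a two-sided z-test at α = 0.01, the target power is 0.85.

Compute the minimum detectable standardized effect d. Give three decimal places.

Need Φ(δ − 2.576) = 0.85, so δ = 2.576 + 1.036 = 3.612.
(Lower-tail contribution to power is negligible for δ > 0.)
δ = d·√(n/2) ⇒ d = δ/√(n/2) = 3.612/√(167/2) = 0.3953.

d ≈ 0.395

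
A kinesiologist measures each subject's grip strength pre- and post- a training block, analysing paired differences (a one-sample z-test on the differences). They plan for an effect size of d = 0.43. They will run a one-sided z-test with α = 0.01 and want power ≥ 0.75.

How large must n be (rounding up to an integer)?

n = 49

Set Φ(δ − 2.326) = 0.75; then δ − 2.326 = Φ⁻¹(0.75) = 0.674, giving δ = 3.001.
δ = d·√n ⇒ n = (δ/d)² = (3.001 / 0.43)² = 48.70.
Rounding up, n = 49.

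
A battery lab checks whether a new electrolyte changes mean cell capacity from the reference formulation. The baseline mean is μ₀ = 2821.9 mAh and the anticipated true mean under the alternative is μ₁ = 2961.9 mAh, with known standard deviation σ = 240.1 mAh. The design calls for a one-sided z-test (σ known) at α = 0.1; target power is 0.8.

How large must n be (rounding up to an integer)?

Standardized effect: d = |μ₁ − μ₀| / σ = |2961.9 − 2821.9| / 240.1 = 0.5831
For power 0.8 need Φ(δ − z_{0.1}) = 0.8, so δ = z_{0.1} + z_{0.20} = 1.282 + 0.842 = 2.123.
δ = d·√n ⇒ n = (δ/d)² = (2.123 / 0.5831)² = 13.26.
Rounding up, n = 14.

n = 14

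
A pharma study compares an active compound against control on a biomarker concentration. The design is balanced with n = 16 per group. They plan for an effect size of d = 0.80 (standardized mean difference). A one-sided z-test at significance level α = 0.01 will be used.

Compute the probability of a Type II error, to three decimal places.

Noncentrality parameter: δ = d·√(n/2) = 0.80 × √(16/2) = 2.2627
One-sided α = 0.01 → critical value z_{0.01} = 2.326.
Power = P(Z > 2.326 − δ) = Φ(-0.064) = 0.4746.
Type II error: β = 1 − power = 1 − 0.4746 = 0.5254.

β ≈ 0.525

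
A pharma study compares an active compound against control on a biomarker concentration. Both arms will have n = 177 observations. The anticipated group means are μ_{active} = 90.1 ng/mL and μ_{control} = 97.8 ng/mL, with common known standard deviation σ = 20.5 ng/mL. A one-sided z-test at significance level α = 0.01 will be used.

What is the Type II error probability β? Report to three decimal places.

Standardized effect: d = |μ_{active} − μ_{control}| / σ = |90.1 − 97.8| / 20.5 = 0.3756
Noncentrality parameter: δ = d·√(n/2) = 0.3756 × √(177/2) = 3.5335
One-sided α = 0.01 → critical value z_{0.01} = 2.326.
Power = Φ(δ − 2.326) = Φ(1.207) = 0.8863.
Type II error: β = 1 − power = 1 − 0.8863 = 0.1137.

β ≈ 0.114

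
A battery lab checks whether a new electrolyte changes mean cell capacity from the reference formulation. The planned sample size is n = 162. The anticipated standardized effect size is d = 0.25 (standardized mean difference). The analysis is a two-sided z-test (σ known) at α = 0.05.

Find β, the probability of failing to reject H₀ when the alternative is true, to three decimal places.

Noncentrality parameter: δ = d·√n = 0.25 × √162 = 3.1820
Two-sided α = 0.05 → critical value z_{0.025} = 1.960.
Power = Φ(δ − 1.960) + Φ(−δ − 1.960) = Φ(1.222) + Φ(-5.142) = 0.8891 + 0.0000 = 0.8891.
Type II error: β = 1 − power = 1 − 0.8891 = 0.1109.

β ≈ 0.111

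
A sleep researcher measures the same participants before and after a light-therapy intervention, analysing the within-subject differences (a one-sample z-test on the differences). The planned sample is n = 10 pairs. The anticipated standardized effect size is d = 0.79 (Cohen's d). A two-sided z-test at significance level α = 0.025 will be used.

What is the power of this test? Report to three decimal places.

Noncentrality parameter: δ = d·√n = 0.79 × √10 = 2.4982
Two-sided α = 0.025 → critical value z_{0.0125} = 2.241.
Power = Φ(δ − 2.241) + Φ(−δ − 2.241) = Φ(0.257) + Φ(-4.740) = 0.6013 + 0.0000 = 0.6013.

Power ≈ 0.601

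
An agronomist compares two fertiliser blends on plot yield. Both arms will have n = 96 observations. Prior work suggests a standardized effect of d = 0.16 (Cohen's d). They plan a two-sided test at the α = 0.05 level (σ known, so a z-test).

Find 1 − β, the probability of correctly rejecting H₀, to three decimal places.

Power ≈ 0.198

Noncentrality parameter: δ = d·√(n/2) = 0.16 × √(96/2) = 1.1085
Two-sided α = 0.05 → critical value z_{0.025} = 1.960.
Power = Φ(δ − 1.960) + Φ(−δ − 1.960) = Φ(-0.851) + Φ(-3.068) = 0.1973 + 0.0011 = 0.1983.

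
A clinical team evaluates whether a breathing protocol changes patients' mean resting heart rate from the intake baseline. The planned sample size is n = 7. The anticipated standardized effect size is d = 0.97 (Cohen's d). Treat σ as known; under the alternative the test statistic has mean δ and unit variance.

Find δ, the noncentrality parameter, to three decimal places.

δ = d·√n = 0.97 × √7 = 2.5664

δ ≈ 2.566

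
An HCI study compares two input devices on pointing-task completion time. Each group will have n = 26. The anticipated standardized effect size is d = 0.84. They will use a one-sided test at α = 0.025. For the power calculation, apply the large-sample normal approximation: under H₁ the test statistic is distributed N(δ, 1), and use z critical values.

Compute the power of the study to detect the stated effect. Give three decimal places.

Noncentrality parameter: λ = d·√(n/2) = 0.84 × √(26/2) = 3.0287
Critical value for a one-sided test at α = 0.025: z_α = 1.960.
Power = Φ(λ − 1.960) = Φ(1.069) = 0.8574.

Power ≈ 0.857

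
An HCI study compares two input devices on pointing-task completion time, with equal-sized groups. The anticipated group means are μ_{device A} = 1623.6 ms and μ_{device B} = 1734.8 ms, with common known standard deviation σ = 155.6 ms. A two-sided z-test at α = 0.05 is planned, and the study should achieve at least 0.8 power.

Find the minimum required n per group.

Standardized effect: d = |μ_{device A} − μ_{device B}| / σ = |1623.6 − 1734.8| / 155.6 = 0.7147
Set Φ(δ − 1.960) = 0.8; then δ − 1.960 = Φ⁻¹(0.8) = 0.842, giving δ = 2.802.
(For δ > 0 the lower-tail rejection region contributes negligibly to power, so the one-term inversion is standard.)
δ = d·√(n/2) ⇒ n = 2(δ/d)² = 2 × (2.802 / 0.7147)² = 30.74.
Round up to the next whole unit.

n = 31 per group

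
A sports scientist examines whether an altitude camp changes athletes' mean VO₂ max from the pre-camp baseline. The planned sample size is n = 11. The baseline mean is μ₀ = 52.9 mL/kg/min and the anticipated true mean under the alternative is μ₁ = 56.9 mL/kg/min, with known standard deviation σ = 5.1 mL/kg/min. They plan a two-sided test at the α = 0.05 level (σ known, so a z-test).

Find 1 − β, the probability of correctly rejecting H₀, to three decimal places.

Standardized effect: d = |μ₁ − μ₀| / σ = |56.9 − 52.9| / 5.1 = 0.7843
Noncentrality parameter: δ = d·√n = 0.7843 × √11 = 2.6013
Two-sided α = 0.05 → critical value z_{0.025} = 1.960.
Power = Φ(δ − 1.960) + Φ(−δ − 1.960) = Φ(0.641) + Φ(-4.561) = 0.7393 + 0.0000 = 0.7393.

Power ≈ 0.739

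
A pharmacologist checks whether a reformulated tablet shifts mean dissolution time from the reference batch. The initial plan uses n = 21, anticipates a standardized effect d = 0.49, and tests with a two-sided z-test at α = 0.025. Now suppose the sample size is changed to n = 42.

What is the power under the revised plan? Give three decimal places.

With n = 42: δ = d·√n = 0.49 × √42 = 3.1756. Critical value z_{0.0125} = 2.241.
Revised power = Φ(δ − 2.241) + Φ(−δ − 2.241) = Φ(0.934) + Φ(-5.417) = 0.8249 + 0.0000 = 0.8249.

Power ≈ 0.825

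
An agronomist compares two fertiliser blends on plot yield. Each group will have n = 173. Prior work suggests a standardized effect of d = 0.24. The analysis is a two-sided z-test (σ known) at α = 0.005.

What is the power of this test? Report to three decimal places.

Noncentrality parameter: δ = d·√(n/2) = 0.24 × √(173/2) = 2.2321
Two-sided α = 0.005 → critical value z_{0.0025} = 2.807.
Power = Φ(δ − 2.807) + Φ(−δ − 2.807) = Φ(-0.575) + Φ(-5.039) = 0.2827 + 0.0000 = 0.2827.

Power ≈ 0.283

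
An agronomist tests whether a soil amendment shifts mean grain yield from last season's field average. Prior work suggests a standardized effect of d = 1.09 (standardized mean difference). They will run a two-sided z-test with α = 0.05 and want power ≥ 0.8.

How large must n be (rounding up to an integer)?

Set Φ(δ − 1.960) = 0.8; then δ − 1.960 = Φ⁻¹(0.8) = 0.842, giving δ = 2.802.
(For δ > 0 the lower-tail rejection region contributes negligibly to power, so the one-term inversion is standard.)
δ = d·√n ⇒ n = (δ/d)² = (2.802 / 1.09)² = 6.61.
Rounding up, n = 7.

n = 7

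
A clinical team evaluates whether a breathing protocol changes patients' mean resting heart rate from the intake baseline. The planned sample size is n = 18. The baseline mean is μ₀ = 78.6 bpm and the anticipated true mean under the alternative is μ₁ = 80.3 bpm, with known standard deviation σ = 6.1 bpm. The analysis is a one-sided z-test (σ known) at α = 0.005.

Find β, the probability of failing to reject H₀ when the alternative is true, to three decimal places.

β ≈ 0.918

Standardized effect: d = |μ₁ − μ₀| / σ = |80.3 − 78.6| / 6.1 = 0.2787
Noncentrality parameter: λ = d·√n = 0.2787 × √18 = 1.1824
Critical value for a one-sided test at α = 0.005: z_α = 2.576.
Power = Φ(λ − 2.576) = Φ(-1.393) = 0.0817.
Type II error: β = 1 − power = 1 − 0.0817 = 0.9183.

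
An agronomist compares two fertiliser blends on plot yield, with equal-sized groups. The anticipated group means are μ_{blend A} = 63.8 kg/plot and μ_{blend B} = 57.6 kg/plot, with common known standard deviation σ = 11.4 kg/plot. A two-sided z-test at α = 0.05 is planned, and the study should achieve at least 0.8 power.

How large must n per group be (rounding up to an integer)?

n = 54 per group

Standardized effect: d = |μ_{blend A} − μ_{blend B}| / σ = |63.8 − 57.6| / 11.4 = 0.5439
For power 0.8 need Φ(δ − z_{0.025}) = 0.8, so δ = z_{0.025} + z_{0.20} = 1.960 + 0.842 = 2.802.
(For δ > 0 the lower-tail rejection region contributes negligibly to power, so the one-term inversion is standard.)
δ = d·√(n/2) ⇒ n = 2(δ/d)² = 2 × (2.802 / 0.5439)² = 53.07.
Rounding up, n = 54 per group.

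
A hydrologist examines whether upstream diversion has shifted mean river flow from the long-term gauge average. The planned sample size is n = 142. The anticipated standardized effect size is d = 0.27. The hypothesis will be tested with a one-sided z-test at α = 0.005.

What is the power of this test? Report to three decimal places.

Noncentrality parameter: δ = d·√n = 0.27 × √142 = 3.2174
Critical value for a one-sided test at α = 0.005: z_α = 2.576.
Power = P(Z > 2.576 − δ) = Φ(0.642) = 0.7394.

Power ≈ 0.739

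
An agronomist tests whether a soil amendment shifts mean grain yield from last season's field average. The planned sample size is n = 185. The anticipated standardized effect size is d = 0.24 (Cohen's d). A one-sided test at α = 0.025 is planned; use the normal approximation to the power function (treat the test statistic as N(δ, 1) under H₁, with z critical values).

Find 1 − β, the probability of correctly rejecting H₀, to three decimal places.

Noncentrality parameter: δ = d·√n = 0.24 × √185 = 3.2644
Critical value for a one-sided test at α = 0.025: z_α = 1.960.
Power = P(Z > 1.960 − δ) = Φ(1.304) = 0.9039.

Power ≈ 0.904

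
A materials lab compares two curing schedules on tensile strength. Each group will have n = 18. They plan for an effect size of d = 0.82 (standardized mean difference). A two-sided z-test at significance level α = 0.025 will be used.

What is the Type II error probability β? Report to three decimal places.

Noncentrality parameter: δ = d·√(n/2) = 0.82 × √(18/2) = 2.4600
Critical value for a two-sided test at α = 0.025: z_{α/2} = 2.241.
Power = Φ(δ − 2.241) + Φ(−δ − 2.241) = Φ(0.219) + Φ(-4.701) = 0.5865 + 0.0000 = 0.5865.
Type II error: β = 1 − power = 1 − 0.5865 = 0.4135.

β ≈ 0.413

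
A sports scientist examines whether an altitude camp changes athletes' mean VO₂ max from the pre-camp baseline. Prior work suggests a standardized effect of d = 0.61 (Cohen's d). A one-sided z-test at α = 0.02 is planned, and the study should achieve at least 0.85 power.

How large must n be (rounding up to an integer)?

n = 26

For power 0.85 need Φ(δ − z_{0.02}) = 0.85, so δ = z_{0.02} + z_{0.15} = 2.054 + 1.036 = 3.090.
δ = d·√n ⇒ n = (δ/d)² = (3.090 / 0.61)² = 25.66.
Round up to the next whole unit.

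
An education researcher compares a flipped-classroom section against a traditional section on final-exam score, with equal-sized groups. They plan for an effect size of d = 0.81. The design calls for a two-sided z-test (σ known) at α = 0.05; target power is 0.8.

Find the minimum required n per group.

For power 0.8 need Φ(δ − z_{0.025}) = 0.8, so δ = z_{0.025} + z_{0.20} = 1.960 + 0.842 = 2.802.
(The Φ(−δ − z_{α/2}) term is vanishingly small for δ > 0 and is dropped in the standard sample-size formula.)
δ = d·√(n/2) ⇒ n = 2(δ/d)² = 2 × (2.802 / 0.81)² = 23.93.
Round up to the next whole unit.

n = 24 per group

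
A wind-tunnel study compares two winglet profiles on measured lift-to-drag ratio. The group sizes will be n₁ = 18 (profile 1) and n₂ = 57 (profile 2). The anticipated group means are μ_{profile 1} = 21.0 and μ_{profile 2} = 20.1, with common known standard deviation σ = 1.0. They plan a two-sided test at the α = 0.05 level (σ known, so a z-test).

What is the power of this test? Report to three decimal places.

Power ≈ 0.914

Standardized effect: d = |μ_{profile 1} − μ_{profile 2}| / σ = |21.0 − 20.1| / 1.0 = 0.9000
Noncentrality parameter: δ = d / √(1/n₁ + 1/n₂) = 0.9000 / √(1/18 + 1/57) = 3.3288
Critical value for a two-sided test at α = 0.05: z_{α/2} = 1.960.
Power = Φ(δ − 1.960) + Φ(−δ − 1.960) = Φ(1.369) + Φ(-5.289) = 0.9145 + 0.0000 = 0.9145.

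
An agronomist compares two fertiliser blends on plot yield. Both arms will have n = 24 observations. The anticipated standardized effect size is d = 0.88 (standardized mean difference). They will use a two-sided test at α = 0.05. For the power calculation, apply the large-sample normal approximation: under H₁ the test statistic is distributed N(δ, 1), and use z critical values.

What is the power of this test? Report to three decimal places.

Noncentrality parameter: δ = d·√(n/2) = 0.88 × √(24/2) = 3.0484
Two-sided α = 0.05 → critical value z_{0.025} = 1.960.
Power = Φ(δ − 1.960) + Φ(−δ − 1.960) = Φ(1.088) + Φ(-5.008) = 0.8618 + 0.0000 = 0.8618.

Power ≈ 0.862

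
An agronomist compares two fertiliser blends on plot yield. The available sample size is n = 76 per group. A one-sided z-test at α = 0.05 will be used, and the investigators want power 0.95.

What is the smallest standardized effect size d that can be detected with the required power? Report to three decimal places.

Required noncentrality: δ = z_{0.05} + z_{0.05} = 1.645 + 1.645 = 3.290.
δ = d·√(n/2) ⇒ d = δ/√(n/2) = 3.290/√(76/2) = 0.5337.

d ≈ 0.534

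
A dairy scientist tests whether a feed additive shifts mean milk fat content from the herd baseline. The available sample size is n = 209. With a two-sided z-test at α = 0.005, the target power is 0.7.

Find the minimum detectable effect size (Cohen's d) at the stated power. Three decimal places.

Required noncentrality: δ = z_{0.0025} + z_{0.30} = 2.807 + 0.524 = 3.331.
(Lower-tail contribution to power is negligible for δ > 0.)
δ = d·√n ⇒ d = δ/√n = 3.331/√209 = 0.2304.

d ≈ 0.230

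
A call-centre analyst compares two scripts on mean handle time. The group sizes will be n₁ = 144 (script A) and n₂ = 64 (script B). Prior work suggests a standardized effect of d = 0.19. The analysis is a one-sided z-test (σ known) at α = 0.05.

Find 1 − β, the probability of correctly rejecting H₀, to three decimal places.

Noncentrality parameter: δ = d / √(1/n₁ + 1/n₂) = 0.19 / √(1/144 + 1/64) = 1.2647
Critical value for a one-sided test at α = 0.05: z_α = 1.645.
Power = Φ(δ − 1.645) = Φ(-0.380) = 0.3519.

Power ≈ 0.352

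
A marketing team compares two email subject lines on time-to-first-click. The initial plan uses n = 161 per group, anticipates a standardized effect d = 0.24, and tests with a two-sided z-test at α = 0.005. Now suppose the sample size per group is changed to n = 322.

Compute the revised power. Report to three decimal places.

Power ≈ 0.594

With n = 322 per group: δ = d·√(n/2) = 0.24 × √(322/2) = 3.0453. Critical value z_{0.0025} = 2.807.
Revised power = Φ(δ − 2.807) + Φ(−δ − 2.807) = Φ(0.238) + Φ(-5.852) = 0.5941 + 0.0000 = 0.5941.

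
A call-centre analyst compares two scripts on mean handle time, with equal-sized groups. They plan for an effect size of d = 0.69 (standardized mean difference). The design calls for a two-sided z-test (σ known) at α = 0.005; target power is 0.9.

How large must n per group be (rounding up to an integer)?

n = 71 per group

For power 0.9 need Φ(δ − z_{0.0025}) = 0.9, so δ = z_{0.0025} + z_{0.10} = 2.807 + 1.282 = 4.089.
(The Φ(−δ − z_{α/2}) term is vanishingly small for δ > 0 and is dropped in the standard sample-size formula.)
δ = d·√(n/2) ⇒ n = 2(δ/d)² = 2 × (4.089 / 0.69)² = 70.22.
Rounding up, n = 71 per group.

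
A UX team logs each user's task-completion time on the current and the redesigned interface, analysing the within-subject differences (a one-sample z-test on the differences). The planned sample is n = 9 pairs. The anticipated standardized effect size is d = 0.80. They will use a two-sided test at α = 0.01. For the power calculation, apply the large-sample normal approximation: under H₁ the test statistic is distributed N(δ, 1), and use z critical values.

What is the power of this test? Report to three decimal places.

Noncentrality parameter: δ = d·√n = 0.80 × √9 = 2.4000
Two-sided α = 0.01 → critical value z_{0.005} = 2.576.
Power = Φ(δ − 2.576) + Φ(−δ − 2.576) = Φ(-0.176) + Φ(-4.976) = 0.4302 + 0.0000 = 0.4302.

Power ≈ 0.430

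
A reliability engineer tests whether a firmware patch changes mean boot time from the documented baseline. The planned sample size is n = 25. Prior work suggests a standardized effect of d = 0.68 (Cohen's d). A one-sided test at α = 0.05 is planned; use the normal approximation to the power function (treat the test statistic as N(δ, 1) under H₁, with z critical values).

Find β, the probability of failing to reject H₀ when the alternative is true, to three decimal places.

Noncentrality parameter: δ = d·√n = 0.68 × √25 = 3.4000
Critical value for a one-sided test at α = 0.05: z_α = 1.645.
Power = Φ(δ − 1.645) = Φ(1.755) = 0.9604.
Type II error: β = 1 − power = 1 − 0.9604 = 0.0396.

β ≈ 0.040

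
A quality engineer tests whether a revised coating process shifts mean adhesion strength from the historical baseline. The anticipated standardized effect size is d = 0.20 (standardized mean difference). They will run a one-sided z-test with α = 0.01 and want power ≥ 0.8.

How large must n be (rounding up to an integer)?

Set Φ(δ − 2.326) = 0.8; then δ − 2.326 = Φ⁻¹(0.8) = 0.842, giving δ = 3.168.
δ = d·√n ⇒ n = (δ/d)² = (3.168 / 0.20)² = 250.90.
Rounding up, n = 251.

n = 251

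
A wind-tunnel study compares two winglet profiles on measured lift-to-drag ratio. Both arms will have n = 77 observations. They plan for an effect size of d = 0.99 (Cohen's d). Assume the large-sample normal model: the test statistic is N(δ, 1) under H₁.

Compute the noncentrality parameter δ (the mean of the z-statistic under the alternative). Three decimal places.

δ ≈ 6.143

The noncentrality parameter scales effect size by the design's sample-size factor: δ = d·√(n/2) = 0.99 × √(77/2) = 6.1428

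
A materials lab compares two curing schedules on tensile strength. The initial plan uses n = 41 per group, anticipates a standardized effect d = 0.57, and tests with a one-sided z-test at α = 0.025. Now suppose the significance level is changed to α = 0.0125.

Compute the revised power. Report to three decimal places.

δ = d·√(n/2) = 0.57 × √(41/2) = 2.5808 (unchanged). New critical value: z_{0.0125} = 2.241.
Revised power = P(Z > 2.241 − δ) = Φ(0.339) = 0.6328.

Power ≈ 0.633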